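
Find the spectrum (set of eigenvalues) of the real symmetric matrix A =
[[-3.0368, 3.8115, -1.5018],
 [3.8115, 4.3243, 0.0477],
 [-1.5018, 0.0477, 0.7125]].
sigma(A) ≈ {-5, 1, 6}

A is real symmetric, so its spectrum consists of real eigenvalues. Expanding the characteristic polynomial of the displayed matrix gives
  det(λ I - A) = p(λ) = λ^3 + (-2)λ^2 + (-29)λ + (30).
Solving p(λ) = 0 yields eigenvalues ≈ -5, 1, 6. (A is shown rounded to 4 decimals, so these recover the underlying integer eigenvalues to within that precision.)
Verification: the trace of A = 2 equals the sum of eigenvalues 2, and det(A) ≈ -29.9997 matches the eigenvalue product -30.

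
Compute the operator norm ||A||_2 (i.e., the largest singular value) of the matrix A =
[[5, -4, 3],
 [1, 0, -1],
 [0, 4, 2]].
||A||_2 ≈ 7.2904 (= sqrt(largest eigenvalue of A^T A))

||A||_2 = sigma_max(A) = sqrt(lambda_max(A^T A)). Form the symmetric matrix M = A^T A =
[[26, -20, 14],
 [-20, 32, -4],
 [14, -4, 14]].
Its characteristic polynomial (trace, sum of principal 2x2 minors, determinant of M give the coefficients) is
  p(λ) = det(λ I - M) = λ^3 - 72λ^2 + 1032λ - 1600.
No integer candidate from the rational root theorem (±divisors of 1600) is a root, so the roots are irrational. The cubic discriminant is Δ = 806713344 > 0, so there are three distinct real roots. p(1) = -639 and p(2) = 184 have opposite signs, so a root lies in (1, 2); Newton's method refines it to λ ≈ 1.7616. p(17) = 49 and p(18) = -520 have opposite signs, so a root lies in (17, 18); Newton's method refines it to λ ≈ 17.089. p(53) = -275 and p(54) = 1640 have opposite signs, so a root lies in (53, 54); Newton's method refines it to λ ≈ 53.1495. Check (Vieta): the three roots sum to 72, matching tr M = 72.
So the eigenvalues of A^T A are ≈ 1.7616, 17.089, 53.1495 (all ≥ 0, as they must be for A^T A). The largest is λ_max ≈ 53.1495, hence ||A||_2 = sqrt(λ_max) ≈ 7.2904.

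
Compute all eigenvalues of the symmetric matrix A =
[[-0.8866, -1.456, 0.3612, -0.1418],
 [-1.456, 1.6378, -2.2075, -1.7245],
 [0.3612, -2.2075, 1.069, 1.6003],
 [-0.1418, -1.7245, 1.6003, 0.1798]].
sigma(A) ≈ {-2, -1, 0, 5}

A is real symmetric, so its spectrum consists of real eigenvalues. Expanding the characteristic polynomial of the displayed matrix gives
  det(λ I - A) = p(λ) = λ^4 + (-2)λ^3 + (-13)λ^2 + (-10)λ + (0).
Solving p(λ) = 0 yields eigenvalues ≈ -2, -1, 0, 5. (A is shown rounded to 4 decimals, so these recover the underlying integer eigenvalues to within that precision.)
Verification: the trace of A = 2 equals the sum of eigenvalues 2, and det(A) ≈ 0.0002 matches the eigenvalue product 0.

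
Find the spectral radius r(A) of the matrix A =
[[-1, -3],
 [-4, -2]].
r(A) = 5

The eigenvalues of A are the roots of its characteristic polynomial. With M = A (coefficients from the trace and determinant):
  p(λ) = det(λ I - M) = λ^2 + 3λ - 10.
For λ^2 + 3λ - 10 the discriminant is 49. It is a perfect square (7^2), so the roots are rational: λ = (-3 ± 7)/2 = 2, -5.
Thus the eigenvalues (to 4 decimals) are 2 (modulus 2); -5 (modulus 5). The spectral radius is the largest modulus: r(A) = 5. (Cross-check: r(A) ≤ ||A||_2 ≈ 5.1167; equality holds whenever A is normal, though it can also hold for some non-normal A.)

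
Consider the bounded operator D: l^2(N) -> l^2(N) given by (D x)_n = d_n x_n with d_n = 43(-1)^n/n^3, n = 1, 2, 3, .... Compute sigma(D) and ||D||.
sigma(D) = {43(-1)^n/n^3 : n ≥ 1} ∪ {0}; ||D|| = 43

A bounded diagonal operator on l^2 with diagonal entries d_n has spectrum equal to the closure of {d_n : n ≥ 1}: every d_n is an eigenvalue (with eigenvector e_n), so {d_n} ⊂ sigma(D); the spectrum is closed, so its closure is too; and for lambda not in the closure, (D - lambda I) has bounded inverse (the diagonal entries 1/(d_n - lambda) are bounded). For our sequence d_n = 43(-1)^n/n^3, n = 1, 2, 3, ...:
  - {d_n} = {43(-1)^n/n^3 : n ≥ 1}; the only limit point is 0
  - closure = {43(-1)^n/n^3 : n ≥ 1} ∪ {0}
For the norm: a diagonal operator has ||D|| = sup_n |d_n|. Here |d_n| = 43/n^3 is decreasing, so sup_n |d_n| = |d_1| = 43. So ||D|| = 43.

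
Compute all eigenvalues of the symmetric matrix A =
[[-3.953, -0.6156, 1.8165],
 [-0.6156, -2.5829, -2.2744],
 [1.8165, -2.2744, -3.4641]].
sigma(A) ≈ {-6, -4, 0}

A is real symmetric, so its spectrum consists of real eigenvalues. Expanding the characteristic polynomial of the displayed matrix gives
  det(λ I - A) = p(λ) = λ^3 + (10)λ^2 + (24)λ + (-0.0014).
Solving p(λ) = 0 yields eigenvalues ≈ -6, -4, 0. (A is shown rounded to 4 decimals, so these recover the underlying integer eigenvalues to within that precision.)
Verification: the trace of A = -10 equals the sum of eigenvalues -10, and det(A) ≈ 0.0014 matches the eigenvalue product 0.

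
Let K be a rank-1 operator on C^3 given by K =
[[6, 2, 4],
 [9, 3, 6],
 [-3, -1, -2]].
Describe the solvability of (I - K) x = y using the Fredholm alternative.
(I - K) is invertible (det(I - K) = -6 ≠ 0), so for every y in C^3 the equation (I - K) x = y has a unique solution.

K has rank 1, so it is an outer product K = u v^T: every row of K is a multiple of one row vector. Reading off the entries, u = (-2, -3, 1) and v = (-3, -1, -2) (row i of K equals u_i·v^T). A rank-one matrix u v^T satisfies K u = u (v·u) and kills the (2)-dimensional subspace v^⊥, so its characteristic polynomial is lambda^2 (lambda - v·u) with v·u = tr K = 7. Hence the eigenvalues of I - K are 1 (multiplicity 2) and 1 - (7) = -6, so det(I - K) = -6. (Direct check: I - K =
[[-5, -2, -4],
 [-9, -2, -6],
 [3, 1, 3]]
has determinant -6.) The finite-dimensional Fredholm alternative says: either (I - K) is invertible, or ker(I - K) ≠ {0} and then range(I - K) = ker((I - K)^*)^⊥, with dim ker(I - K) = dim ker((I - K)^*). Since det(I - K) ≠ 0, 1 is not an eigenvalue of K and ker(I - K) = {0}, so we are in the first case: for every y there is a unique x = (I - K)^(-1) y. Explicitly, by the Sherman–Morrison formula, (I - u v^T)^(-1) = I + u v^T/(1 - v·u), i.e. (I - K)^(-1) = I + K/(-6).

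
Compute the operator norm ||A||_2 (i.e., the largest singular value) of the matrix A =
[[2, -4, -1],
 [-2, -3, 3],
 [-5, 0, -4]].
||A||_2 ≈ 6.5714 (= sqrt(largest eigenvalue of A^T A))

||A||_2 = sigma_max(A) = sqrt(lambda_max(A^T A)). Form the symmetric matrix M = A^T A =
[[33, -2, 12],
 [-2, 25, -5],
 [12, -5, 26]].
Its characteristic polynomial (trace, sum of principal 2x2 minors, determinant of M give the coefficients) is
  p(λ) = det(λ I - M) = λ^3 - 84λ^2 + 2160λ - 17161.
No integer candidate from the rational root theorem (±divisors of 17161) is a root, so the roots are irrational. The cubic discriminant is Δ = 19071477 > 0, so there are three distinct real roots. p(16) = -9 and p(17) = 196 have opposite signs, so a root lies in (16, 17); Newton's method refines it to λ ≈ 16.0377. p(24) = 119 and p(25) = -36 have opposite signs, so a root lies in (24, 25); Newton's method refines it to λ ≈ 24.7791. p(43) = -90 and p(44) = 439 have opposite signs, so a root lies in (43, 44); Newton's method refines it to λ ≈ 43.1832. Check (Vieta): the three roots sum to 84, matching tr M = 84.
So the eigenvalues of A^T A are ≈ 16.0377, 24.7791, 43.1832 (all ≥ 0, as they must be for A^T A). The largest is λ_max ≈ 43.1832, hence ||A||_2 = sqrt(λ_max) ≈ 6.5714.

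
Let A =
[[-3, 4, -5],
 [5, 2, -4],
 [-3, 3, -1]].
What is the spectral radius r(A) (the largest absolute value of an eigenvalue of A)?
r(A) ≈ 7.1902

The eigenvalues of A are the roots of its characteristic polynomial. With M = A (coefficients from the trace, the sum of principal 2x2 minors, and det A):
  p(λ) = det(λ I - M) = λ^3 + 2λ^2 - 28λ + 67.
No integer candidate from the rational root theorem (±divisors of 67) is a root, so the roots are irrational. The cubic discriminant is Δ = -99939 < 0, so there is one real root and a complex-conjugate pair. p(-8) = -93 and p(-7) = 18 have opposite signs, so a root lies in (-8, -7); Newton's method refines it to λ ≈ -7.1902. Dividing out (λ - (-7.1902)) leaves approximately λ^2 - 5.1902λ + 9.3183. For λ^2 - 5.1902λ + 9.3183 the discriminant is -10.3352. It is negative, so the remaining roots are the complex-conjugate pair λ ≈ 2.5951 ± 1.6074i. Their product equals the constant term, so |λ|^2 ≈ 9.3183 and |λ| ≈ 3.0526.
Thus the eigenvalues (to 4 decimals) are -7.1902 (modulus 7.1902); 2.5951 ± 1.6074i (modulus 3.0526). The spectral radius is the largest modulus: r(A) ≈ 7.1902. (Cross-check: r(A) ≤ ||A||_2 ≈ 8.2696; equality holds whenever A is normal, though it can also hold for some non-normal A.)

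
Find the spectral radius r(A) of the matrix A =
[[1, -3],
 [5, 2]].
r(A) = sqrt(17) ≈ 4.1231

The eigenvalues of A are the roots of its characteristic polynomial. With M = A (coefficients from the trace and determinant):
  p(λ) = det(λ I - M) = λ^2 - 3λ + 17.
For λ^2 - 3λ + 17 the discriminant is -59. It is negative, so the roots are the complex-conjugate pair λ = 3/2 ± (sqrt(59)/2) i ≈ 1.5 ± 3.8406i. For a conjugate pair the product of the roots equals the constant term, so |λ|^2 = 17 and |λ| = sqrt(17) ≈ 4.1231.
Thus the eigenvalues (to 4 decimals) are 1.5 ± 3.8406i (modulus 4.1231). The spectral radius is the largest modulus: r(A) = sqrt(17) ≈ 4.1231. (Cross-check: r(A) ≤ ||A||_2 ≈ 5.39; equality holds whenever A is normal, though it can also hold for some non-normal A.)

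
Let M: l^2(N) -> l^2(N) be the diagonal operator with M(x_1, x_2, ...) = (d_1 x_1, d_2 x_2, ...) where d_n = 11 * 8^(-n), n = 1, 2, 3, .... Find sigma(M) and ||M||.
sigma(M) = {11 * 8^(-n) : n ≥ 1} ∪ {0}; ||M|| = 11/8

A bounded diagonal operator on l^2 with diagonal entries d_n has spectrum equal to the closure of {d_n : n ≥ 1}: every d_n is an eigenvalue (with eigenvector e_n), so {d_n} ⊂ sigma(M); the spectrum is closed, so its closure is too; and for lambda not in the closure, (M - lambda I) has bounded inverse (the diagonal entries 1/(d_n - lambda) are bounded). For our sequence d_n = 11 * 8^(-n), n = 1, 2, 3, ...:
  - {d_n} = {11 * 8^(-n) : n ≥ 1}; the only limit point is 0
  - closure = {11 * 8^(-n) : n ≥ 1} ∪ {0}
For the norm: a diagonal operator has ||M|| = sup_n |d_n|. Here d_n = 11 * 8^(-n) is positive and decreasing, so sup_n |d_n| = d_1 = 11/8. So ||M|| = 11/8.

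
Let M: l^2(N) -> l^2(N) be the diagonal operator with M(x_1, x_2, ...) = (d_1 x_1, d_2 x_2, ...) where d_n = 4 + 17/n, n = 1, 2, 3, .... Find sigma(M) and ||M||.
sigma(M) = {4 + 17/n : n ≥ 1} ∪ {4}; ||M|| = 21

A bounded diagonal operator on l^2 with diagonal entries d_n has spectrum equal to the closure of {d_n : n ≥ 1}: every d_n is an eigenvalue (with eigenvector e_n), so {d_n} ⊂ sigma(M); the spectrum is closed, so its closure is too; and for lambda not in the closure, (M - lambda I) has bounded inverse (the diagonal entries 1/(d_n - lambda) are bounded). For our sequence d_n = 4 + 17/n, n = 1, 2, 3, ...:
  - {d_n} = {4 + 17/n : n ≥ 1}; the only limit point is 4
  - closure = {4 + 17/n : n ≥ 1} ∪ {4}
For the norm: a diagonal operator has ||M|| = sup_n |d_n|. Here d_n = 4 + 17/n is positive and decreasing, so sup_n |d_n| = d_1 = 4 + 17 = 21. So ||M|| = 21.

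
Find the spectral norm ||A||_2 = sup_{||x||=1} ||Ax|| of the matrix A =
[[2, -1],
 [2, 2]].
||A||_2 = 3 (= sqrt(largest eigenvalue of A^T A))

||A||_2 = sigma_max(A) = sqrt(lambda_max(A^T A)). Form the symmetric matrix M = A^T A =
[[8, 2],
 [2, 5]].
Its characteristic polynomial (trace, determinant of M give the coefficients) is
  p(λ) = det(λ I - M) = λ^2 - 13λ + 36.
For λ^2 - 13λ + 36 the discriminant is 25. It is a perfect square (5^2), so the roots are rational: λ = (13 ± 5)/2 = 9, 4.
So the eigenvalues of A^T A are ≈ 4, 9 (all ≥ 0, as they must be for A^T A). The largest is λ_max = 9, hence ||A||_2 = sqrt(λ_max) = 3.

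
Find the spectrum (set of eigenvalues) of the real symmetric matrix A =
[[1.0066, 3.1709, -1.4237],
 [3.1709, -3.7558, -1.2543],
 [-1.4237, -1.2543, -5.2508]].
sigma(A) ≈ {-6, -5, 3}

A is real symmetric, so its spectrum consists of real eigenvalues. Expanding the characteristic polynomial of the displayed matrix gives
  det(λ I - A) = p(λ) = λ^3 + (8)λ^2 + (-3)λ + (-90).
Solving p(λ) = 0 yields eigenvalues ≈ -6, -5, 3. (A is shown rounded to 4 decimals, so these recover the underlying integer eigenvalues to within that precision.)
Verification: the trace of A = -8 equals the sum of eigenvalues -8, and det(A) ≈ 89.9998 matches the eigenvalue product 90.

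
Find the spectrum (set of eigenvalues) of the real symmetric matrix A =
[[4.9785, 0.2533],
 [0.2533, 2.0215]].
sigma(A) ≈ {2, 5}

A is real symmetric, so its spectrum consists of real eigenvalues. Expanding the characteristic polynomial of the displayed matrix gives
  det(λ I - A) = p(λ) = λ^2 + (-7)λ + (10).
Solving p(λ) = 0 yields eigenvalues ≈ 2, 5. (A is shown rounded to 4 decimals, so these recover the underlying integer eigenvalues to within that precision.)
Verification: the trace of A = 7 equals the sum of eigenvalues 7, and det(A) ≈ 9.9999 matches the eigenvalue product 10.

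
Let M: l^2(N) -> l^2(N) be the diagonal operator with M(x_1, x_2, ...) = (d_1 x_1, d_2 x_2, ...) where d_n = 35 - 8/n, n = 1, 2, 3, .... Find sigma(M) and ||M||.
sigma(M) = {35 - 8/n : n ≥ 1} ∪ {35}; ||M|| = 35

A bounded diagonal operator on l^2 with diagonal entries d_n has spectrum equal to the closure of {d_n : n ≥ 1}: every d_n is an eigenvalue (with eigenvector e_n), so {d_n} ⊂ sigma(M); the spectrum is closed, so its closure is too; and for lambda not in the closure, (M - lambda I) has bounded inverse (the diagonal entries 1/(d_n - lambda) are bounded). For our sequence d_n = 35 - 8/n, n = 1, 2, 3, ...:
  - {d_n} = {35 - 8/n : n ≥ 1}; the only limit point is 35
  - closure = {35 - 8/n : n ≥ 1} ∪ {35}
For the norm: a diagonal operator has ||M|| = sup_n |d_n|. Here d_n = 35 - 8/n increases monotonically from d_1 = 27 toward 35, with all terms in [27, 35); so sup_n |d_n| = 35 (the supremum is the limit, not attained). So ||M|| = 35.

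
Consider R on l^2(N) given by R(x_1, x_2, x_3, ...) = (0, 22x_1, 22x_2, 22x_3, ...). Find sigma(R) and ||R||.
sigma(R) = closed disk {z in C : |z| ≤ 22}; ||R|| = 22

Note R = 22·U where U is the unit right shift (U x)_k = x_{k-1} (with x_0 := 0); so ||R|| = 22||U|| and sigma(R) = 22·sigma(U). ||R x||^2 = sum_{k≥1} |22x_k|^2 = 484||x||^2, so ||R|| = 22 and sigma(R) ⊂ {|z| ≤ 22}. For any |lambda| < 22, the equation (R - lambda I) x = 0 forces x_1 = 0, then 22x_k = lambda x_{k+1} ⇒ x = 0, so R has no eigenvalues. But (R - lambda I) is not surjective for |lambda| < 22: solving (R - lambda I) x = e_1 would require x_n proportional to (lambda/22)^(-n), which is not in l^2. So every |lambda| < 22 lies in the residual spectrum. The boundary |lambda| = 22 is in the approximate point spectrum (the spectrum is closed). Hence sigma(R) is the closed disk of radius 22.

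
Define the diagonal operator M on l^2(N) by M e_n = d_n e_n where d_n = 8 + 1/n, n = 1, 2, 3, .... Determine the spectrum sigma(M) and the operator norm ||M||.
sigma(M) = {8 + 1/n : n ≥ 1} ∪ {8}; ||M|| = 9

A bounded diagonal operator on l^2 with diagonal entries d_n has spectrum equal to the closure of {d_n : n ≥ 1}: every d_n is an eigenvalue (with eigenvector e_n), so {d_n} ⊂ sigma(M); the spectrum is closed, so its closure is too; and for lambda not in the closure, (M - lambda I) has bounded inverse (the diagonal entries 1/(d_n - lambda) are bounded). For our sequence d_n = 8 + 1/n, n = 1, 2, 3, ...:
  - {d_n} = {8 + 1/n : n ≥ 1}; the only limit point is 8
  - closure = {8 + 1/n : n ≥ 1} ∪ {8}
For the norm: a diagonal operator has ||M|| = sup_n |d_n|. Here d_n = 8 + 1/n is positive and decreasing, so sup_n |d_n| = d_1 = 8 + 1 = 9. So ||M|| = 9.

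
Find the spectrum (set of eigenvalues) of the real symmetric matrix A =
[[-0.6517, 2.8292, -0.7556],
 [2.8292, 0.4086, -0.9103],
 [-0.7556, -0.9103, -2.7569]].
sigma(A) ≈ {-3, 3} (-3 with multiplicity 2)

A is real symmetric, so its spectrum consists of real eigenvalues. Expanding the characteristic polynomial of the displayed matrix gives
  det(λ I - A) = p(λ) = λ^3 + (3)λ^2 + (-9)λ + (-27).
Solving p(λ) = 0 yields eigenvalues ≈ -3, -3, 3. (A is shown rounded to 4 decimals, so these recover the underlying integer eigenvalues to within that precision.)
Verification: the trace of A = -3 equals the sum of eigenvalues -3, and det(A) ≈ 27.0001 matches the eigenvalue product 27.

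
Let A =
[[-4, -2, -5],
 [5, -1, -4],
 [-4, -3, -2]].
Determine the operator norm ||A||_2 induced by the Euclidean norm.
||A||_2 ≈ 8.3997 (= sqrt(largest eigenvalue of A^T A))

||A||_2 = sigma_max(A) = sqrt(lambda_max(A^T A)). Form the symmetric matrix M = A^T A =
[[57, 15, 8],
 [15, 14, 20],
 [8, 20, 45]].
Its characteristic polynomial (trace, sum of principal 2x2 minors, determinant of M give the coefficients) is
  p(λ) = det(λ I - M) = λ^3 - 116λ^2 + 3304λ - 6889.
No integer candidate from the rational root theorem (±divisors of 6889) is a root, so the roots are irrational. The cubic discriminant is Δ = 5852017525 > 0, so there are three distinct real roots. p(2) = -737 and p(3) = 2006 have opposite signs, so a root lies in (2, 3); Newton's method refines it to λ ≈ 2.261. p(43) = 206 and p(44) = -905 have opposite signs, so a root lies in (43, 44); Newton's method refines it to λ ≈ 43.1835. p(70) = -1009 and p(71) = 850 have opposite signs, so a root lies in (70, 71); Newton's method refines it to λ ≈ 70.5555. Check (Vieta): the three roots sum to 116, matching tr M = 116.
So the eigenvalues of A^T A are ≈ 2.261, 43.1835, 70.5555 (all ≥ 0, as they must be for A^T A). The largest is λ_max ≈ 70.5555, hence ||A||_2 = sqrt(λ_max) ≈ 8.3997.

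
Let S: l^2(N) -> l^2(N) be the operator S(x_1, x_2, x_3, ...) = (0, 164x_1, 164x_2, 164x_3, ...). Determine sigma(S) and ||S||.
sigma(S) = closed disk {z in C : |z| ≤ 164}; ||S|| = 164

Note S = 164·U where U is the unit right shift (U x)_k = x_{k-1} (with x_0 := 0); so ||S|| = 164||U|| and sigma(S) = 164·sigma(U). ||S x||^2 = sum_{k≥1} |164x_k|^2 = 26896||x||^2, so ||S|| = 164 and sigma(S) ⊂ {|z| ≤ 164}. For any |lambda| < 164, the equation (S - lambda I) x = 0 forces x_1 = 0, then 164x_k = lambda x_{k+1} ⇒ x = 0, so S has no eigenvalues. But (S - lambda I) is not surjective for |lambda| < 164: solving (S - lambda I) x = e_1 would require x_n proportional to (lambda/164)^(-n), which is not in l^2. So every |lambda| < 164 lies in the residual spectrum. The boundary |lambda| = 164 is in the approximate point spectrum (the spectrum is closed). Hence sigma(S) is the closed disk of radius 164.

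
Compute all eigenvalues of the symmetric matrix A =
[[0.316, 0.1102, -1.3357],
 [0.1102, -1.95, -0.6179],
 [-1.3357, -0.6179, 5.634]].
sigma(A) ≈ {-2, 0, 6}

A is real symmetric, so its spectrum consists of real eigenvalues. Expanding the characteristic polynomial of the displayed matrix gives
  det(λ I - A) = p(λ) = λ^3 + (-4)λ^2 + (-12)λ + (0).
Solving p(λ) = 0 yields eigenvalues ≈ -2, 0, 6. (A is shown rounded to 4 decimals, so these recover the underlying integer eigenvalues to within that precision.)
Verification: the trace of A = 4 equals the sum of eigenvalues 4, and det(A) ≈ 0.0001 matches the eigenvalue product 0.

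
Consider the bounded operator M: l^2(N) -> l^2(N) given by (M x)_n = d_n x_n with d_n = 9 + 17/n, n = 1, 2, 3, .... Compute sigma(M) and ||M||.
sigma(M) = {9 + 17/n : n ≥ 1} ∪ {9}; ||M|| = 26

A bounded diagonal operator on l^2 with diagonal entries d_n has spectrum equal to the closure of {d_n : n ≥ 1}: every d_n is an eigenvalue (with eigenvector e_n), so {d_n} ⊂ sigma(M); the spectrum is closed, so its closure is too; and for lambda not in the closure, (M - lambda I) has bounded inverse (the diagonal entries 1/(d_n - lambda) are bounded). For our sequence d_n = 9 + 17/n, n = 1, 2, 3, ...:
  - {d_n} = {9 + 17/n : n ≥ 1}; the only limit point is 9
  - closure = {9 + 17/n : n ≥ 1} ∪ {9}
For the norm: a diagonal operator has ||M|| = sup_n |d_n|. Here d_n = 9 + 17/n is positive and decreasing, so sup_n |d_n| = d_1 = 9 + 17 = 26. So ||M|| = 26.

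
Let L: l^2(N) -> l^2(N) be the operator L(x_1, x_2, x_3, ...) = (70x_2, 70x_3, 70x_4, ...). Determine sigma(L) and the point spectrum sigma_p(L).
sigma(L) = closed disk {z in C : |z| ≤ 70}; sigma_p(L) = open disk {z in C : |z| < 70}

Note L = 70·V where V is the unit left shift (V x)_k = x_{k+1}; so sigma(L) = 70·sigma(V) and ||L|| = 70||V||. ||L x||^2 = 4900sum_{k≥2} |x_k|^2 ≤ 4900||x||^2, with equality on {x : x_1 = 0}, so ||L|| = 70. For any lambda with |lambda| < 70, set r = lambda/70 (|r| < 1); the vector x = (1, r, r^2, ...) is in l^2 and satisfies L x = 70(r, r^2, ...) = lambda x, so lambda is an eigenvalue. On the boundary |lambda| = 70 the geometric series diverges, so no l^2 eigenvector exists, but these lambda lie in the approximate point spectrum. Hence sigma(L) is the closed disk of radius 70 and sigma_p(L) is the open disk.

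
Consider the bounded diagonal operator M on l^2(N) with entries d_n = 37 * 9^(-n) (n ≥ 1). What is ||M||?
||M|| = 37/9 (attained at n = 1)

For M diagonal, ||M|| = sup_n |d_n|. The sequence d_n = 37 * 9^(-n) is positive and strictly decreasing (ratio 9^(-1) < 1), so the supremum is d_1 = 37/9. Hence ||M|| = 37/9.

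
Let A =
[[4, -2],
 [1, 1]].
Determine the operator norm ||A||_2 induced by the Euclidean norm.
||A||_2 = sqrt((22 + sqrt(340))/2) ≈ 4.4966 (= sqrt(largest eigenvalue of A^T A))

||A||_2 = sigma_max(A) = sqrt(lambda_max(A^T A)). Form the symmetric matrix M = A^T A =
[[17, -7],
 [-7, 5]].
Its characteristic polynomial (trace, determinant of M give the coefficients) is
  p(λ) = det(λ I - M) = λ^2 - 22λ + 36.
For λ^2 - 22λ + 36 the discriminant is 340. It is nonnegative but not a perfect square, so the roots are real and irrational: λ = (22 ± sqrt(340))/2 ≈ 20.2195, 1.7805.
So the eigenvalues of A^T A are ≈ 1.7805, 20.2195 (all ≥ 0, as they must be for A^T A). The largest is λ_max = (22 + sqrt(340))/2 ≈ 20.2195, hence ||A||_2 = sqrt(λ_max) = sqrt((22 + sqrt(340))/2) ≈ 4.4966.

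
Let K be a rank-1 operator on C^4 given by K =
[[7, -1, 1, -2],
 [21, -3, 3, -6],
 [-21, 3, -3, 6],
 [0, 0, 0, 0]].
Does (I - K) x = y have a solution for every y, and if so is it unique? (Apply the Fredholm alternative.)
(I - K) is singular (det(I - K) = 0, i.e. 1 ∈ sigma(K)). (I - K) x = y is solvable iff y ⊥ ker((I - K)^*) = span{(7, -1, 1, -2)}, i.e. iff 7y_1 - y_2 + y_3 - 2y_4 = 0. When solvable, the solutions are x = y + c·(1, 3, -3, 0), c arbitrary (ker(I - K) = span{(1, 3, -3, 0)}, dimension 1).

K has rank 1, so it is an outer product K = u v^T: every row of K is a multiple of one row vector. Reading off the entries, u = (1, 3, -3, 0) and v = (7, -1, 1, -2) (row i of K equals u_i·v^T). A rank-one matrix u v^T satisfies K u = u (v·u) and kills the (3)-dimensional subspace v^⊥, so its characteristic polynomial is lambda^3 (lambda - v·u) with v·u = tr K = 1. Hence the eigenvalues of I - K are 1 (multiplicity 3) and 1 - (1) = 0, so det(I - K) = 0. (Direct check: I - K =
[[-6, 1, -1, 2],
 [-21, 4, -3, 6],
 [21, -3, 4, -6],
 [0, 0, 0, 1]]
has determinant 0.) So 1 is an eigenvalue of K and (I - K) is not invertible. The finite-dimensional Fredholm alternative says: either (I - K) is invertible, or ker(I - K) ≠ {0} and then range(I - K) = ker((I - K)^*)^⊥, with dim ker(I - K) = dim ker((I - K)^*). We are in the second case, so we need both kernels. Kernel of I - K: (I - K) u = u - u (v·u) = u - u = 0, so ker(I - K) = span{u} = span{(1, 3, -3, 0)} (it is exactly 1-dimensional because rank(I - K) = 3). Kernel of the adjoint: K is real, so (I - K)^* = I - K^T = I - v u^T, and (I - v u^T) v = v - v (u·v) = 0; hence ker((I - K)^*) = span{v} = span{(7, -1, 1, -2)}. Therefore (I - K) x = y is solvable iff <y, v> = 0, i.e. iff 7y_1 - y_2 + y_3 - 2y_4 = 0. When this holds, K y = u (v·y) = 0, so (I - K) y = y and x = y is a particular solution; the full solution set is the line x = y + c·u = y + c·(1, 3, -3, 0), c ∈ C.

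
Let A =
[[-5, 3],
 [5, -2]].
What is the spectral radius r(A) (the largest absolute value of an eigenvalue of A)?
r(A) = (7 + sqrt(69))/2 ≈ 7.6533

The eigenvalues of A are the roots of its characteristic polynomial. With M = A (coefficients from the trace and determinant):
  p(λ) = det(λ I - M) = λ^2 + 7λ - 5.
For λ^2 + 7λ - 5 the discriminant is 69. It is nonnegative but not a perfect square, so the roots are real and irrational: λ = (-7 ± sqrt(69))/2 ≈ 0.6533, -7.6533.
Thus the eigenvalues (to 4 decimals) are 0.6533 (modulus 0.6533); -7.6533 (modulus 7.6533). The spectral radius is the largest modulus: r(A) = (7 + sqrt(69))/2 ≈ 7.6533. (Cross-check: r(A) ≤ ||A||_2 ≈ 7.9121; equality holds whenever A is normal, though it can also hold for some non-normal A.)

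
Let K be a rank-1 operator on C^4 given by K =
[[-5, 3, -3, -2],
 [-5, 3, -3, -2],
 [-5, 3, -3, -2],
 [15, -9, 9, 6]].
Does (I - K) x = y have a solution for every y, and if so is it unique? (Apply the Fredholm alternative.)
(I - K) is singular (det(I - K) = 0, i.e. 1 ∈ sigma(K)). (I - K) x = y is solvable iff y ⊥ ker((I - K)^*) = span{(-5, 3, -3, -2)}, i.e. iff -5y_1 + 3y_2 - 3y_3 - 2y_4 = 0. When solvable, the solutions are x = y + c·(1, 1, 1, -3), c arbitrary (ker(I - K) = span{(1, 1, 1, -3)}, dimension 1).

K has rank 1, so it is an outer product K = u v^T: every row of K is a multiple of one row vector. Reading off the entries, u = (1, 1, 1, -3) and v = (-5, 3, -3, -2) (row i of K equals u_i·v^T). A rank-one matrix u v^T satisfies K u = u (v·u) and kills the (3)-dimensional subspace v^⊥, so its characteristic polynomial is lambda^3 (lambda - v·u) with v·u = tr K = 1. Hence the eigenvalues of I - K are 1 (multiplicity 3) and 1 - (1) = 0, so det(I - K) = 0. (Direct check: I - K =
[[6, -3, 3, 2],
 [5, -2, 3, 2],
 [5, -3, 4, 2],
 [-15, 9, -9, -5]]
has determinant 0.) So 1 is an eigenvalue of K and (I - K) is not invertible. The finite-dimensional Fredholm alternative says: either (I - K) is invertible, or ker(I - K) ≠ {0} and then range(I - K) = ker((I - K)^*)^⊥, with dim ker(I - K) = dim ker((I - K)^*). We are in the second case, so we need both kernels. Kernel of I - K: (I - K) u = u - u (v·u) = u - u = 0, so ker(I - K) = span{u} = span{(1, 1, 1, -3)} (it is exactly 1-dimensional because rank(I - K) = 3). Kernel of the adjoint: K is real, so (I - K)^* = I - K^T = I - v u^T, and (I - v u^T) v = v - v (u·v) = 0; hence ker((I - K)^*) = span{v} = span{(-5, 3, -3, -2)}. Therefore (I - K) x = y is solvable iff <y, v> = 0, i.e. iff -5y_1 + 3y_2 - 3y_3 - 2y_4 = 0. When this holds, K y = u (v·y) = 0, so (I - K) y = y and x = y is a particular solution; the full solution set is the line x = y + c·u = y + c·(1, 1, 1, -3), c ∈ C.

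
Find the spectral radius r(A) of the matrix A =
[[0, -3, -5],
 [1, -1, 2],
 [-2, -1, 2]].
r(A) ≈ 4.3515

The eigenvalues of A are the roots of its characteristic polynomial. With M = A (coefficients from the trace, the sum of principal 2x2 minors, and det A):
  p(λ) = det(λ I - M) = λ^3 - λ^2 - 7λ - 33.
No integer candidate from the rational root theorem (±divisors of 33) is a root, so the roots are irrational. The cubic discriminant is Δ = -32272 < 0, so there is one real root and a complex-conjugate pair. p(4) = -13 and p(5) = 32 have opposite signs, so a root lies in (4, 5); Newton's method refines it to λ ≈ 4.3515. Dividing out (λ - (4.3515)) leaves approximately λ^2 + 3.3515λ + 7.5837. For λ^2 + 3.3515λ + 7.5837 the discriminant is -19.1025. It is negative, so the remaining roots are the complex-conjugate pair λ ≈ -1.6757 ± 2.1853i. Their product equals the constant term, so |λ|^2 ≈ 7.5837 and |λ| ≈ 2.7538.
Thus the eigenvalues (to 4 decimals) are 4.3515 (modulus 4.3515); -1.6757 ± 2.1853i (modulus 2.7538). The spectral radius is the largest modulus: r(A) ≈ 4.3515. (Cross-check: r(A) ≤ ||A||_2 ≈ 6.1337; equality holds whenever A is normal, though it can also hold for some non-normal A.)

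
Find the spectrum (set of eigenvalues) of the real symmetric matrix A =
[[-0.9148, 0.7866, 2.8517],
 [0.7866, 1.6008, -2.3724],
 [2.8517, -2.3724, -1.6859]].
sigma(A) ≈ {-5, 1, 3}

A is real symmetric, so its spectrum consists of real eigenvalues. Expanding the characteristic polynomial of the displayed matrix gives
  det(λ I - A) = p(λ) = λ^3 + (1)λ^2 + (-17)λ + (15).
Solving p(λ) = 0 yields eigenvalues ≈ -5, 1, 3. (A is shown rounded to 4 decimals, so these recover the underlying integer eigenvalues to within that precision.)
Verification: the trace of A = -1 equals the sum of eigenvalues -1, and det(A) ≈ -15.0006 matches the eigenvalue product -15.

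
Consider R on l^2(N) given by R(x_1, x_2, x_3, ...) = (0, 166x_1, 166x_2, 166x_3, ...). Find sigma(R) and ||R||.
sigma(R) = closed disk {z in C : |z| ≤ 166}; ||R|| = 166

Note R = 166·U where U is the unit right shift (U x)_k = x_{k-1} (with x_0 := 0); so ||R|| = 166||U|| and sigma(R) = 166·sigma(U). ||R x||^2 = sum_{k≥1} |166x_k|^2 = 27556||x||^2, so ||R|| = 166 and sigma(R) ⊂ {|z| ≤ 166}. For any |lambda| < 166, the equation (R - lambda I) x = 0 forces x_1 = 0, then 166x_k = lambda x_{k+1} ⇒ x = 0, so R has no eigenvalues. But (R - lambda I) is not surjective for |lambda| < 166: solving (R - lambda I) x = e_1 would require x_n proportional to (lambda/166)^(-n), which is not in l^2. So every |lambda| < 166 lies in the residual spectrum. The boundary |lambda| = 166 is in the approximate point spectrum (the spectrum is closed). Hence sigma(R) is the closed disk of radius 166.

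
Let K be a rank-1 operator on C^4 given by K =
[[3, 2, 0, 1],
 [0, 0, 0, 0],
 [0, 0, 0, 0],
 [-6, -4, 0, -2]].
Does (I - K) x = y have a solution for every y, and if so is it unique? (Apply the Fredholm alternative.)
(I - K) is singular (det(I - K) = 0, i.e. 1 ∈ sigma(K)). (I - K) x = y is solvable iff y ⊥ ker((I - K)^*) = span{(3, 2, 0, 1)}, i.e. iff 3y_1 + 2y_2 + y_4 = 0. When solvable, the solutions are x = y + c·(1, 0, 0, -2), c arbitrary (ker(I - K) = span{(1, 0, 0, -2)}, dimension 1).

K has rank 1, so it is an outer product K = u v^T: every row of K is a multiple of one row vector. Reading off the entries, u = (1, 0, 0, -2) and v = (3, 2, 0, 1) (row i of K equals u_i·v^T). A rank-one matrix u v^T satisfies K u = u (v·u) and kills the (3)-dimensional subspace v^⊥, so its characteristic polynomial is lambda^3 (lambda - v·u) with v·u = tr K = 1. Hence the eigenvalues of I - K are 1 (multiplicity 3) and 1 - (1) = 0, so det(I - K) = 0. (Direct check: I - K =
[[-2, -2, 0, -1],
 [0, 1, 0, 0],
 [0, 0, 1, 0],
 [6, 4, 0, 3]]
has determinant 0.) So 1 is an eigenvalue of K and (I - K) is not invertible. The finite-dimensional Fredholm alternative says: either (I - K) is invertible, or ker(I - K) ≠ {0} and then range(I - K) = ker((I - K)^*)^⊥, with dim ker(I - K) = dim ker((I - K)^*). We are in the second case, so we need both kernels. Kernel of I - K: (I - K) u = u - u (v·u) = u - u = 0, so ker(I - K) = span{u} = span{(1, 0, 0, -2)} (it is exactly 1-dimensional because rank(I - K) = 3). Kernel of the adjoint: K is real, so (I - K)^* = I - K^T = I - v u^T, and (I - v u^T) v = v - v (u·v) = 0; hence ker((I - K)^*) = span{v} = span{(3, 2, 0, 1)}. Therefore (I - K) x = y is solvable iff <y, v> = 0, i.e. iff 3y_1 + 2y_2 + y_4 = 0. When this holds, K y = u (v·y) = 0, so (I - K) y = y and x = y is a particular solution; the full solution set is the line x = y + c·u = y + c·(1, 0, 0, -2), c ∈ C.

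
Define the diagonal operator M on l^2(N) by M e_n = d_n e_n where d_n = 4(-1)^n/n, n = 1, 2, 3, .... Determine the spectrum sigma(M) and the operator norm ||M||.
sigma(M) = {4(-1)^n/n : n ≥ 1} ∪ {0}; ||M|| = 4

A bounded diagonal operator on l^2 with diagonal entries d_n has spectrum equal to the closure of {d_n : n ≥ 1}: every d_n is an eigenvalue (with eigenvector e_n), so {d_n} ⊂ sigma(M); the spectrum is closed, so its closure is too; and for lambda not in the closure, (M - lambda I) has bounded inverse (the diagonal entries 1/(d_n - lambda) are bounded). For our sequence d_n = 4(-1)^n/n, n = 1, 2, 3, ...:
  - {d_n} = {4(-1)^n/n : n ≥ 1}; the only limit point is 0
  - closure = {4(-1)^n/n : n ≥ 1} ∪ {0}
For the norm: a diagonal operator has ||M|| = sup_n |d_n|. Here |d_n| = 4/n is decreasing, so sup_n |d_n| = |d_1| = 4. So ||M|| = 4.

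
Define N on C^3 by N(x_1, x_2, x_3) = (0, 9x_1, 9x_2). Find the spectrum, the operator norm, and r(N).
sigma(N) = {0}; ||N|| = 9; r(N) = 0. (N is nilpotent with N^3 = 0.)

On C^3, N is a strictly lower-triangular matrix with 9 on the subdiagonal and zeros elsewhere, so its characteristic polynomial is lambda^3 and every eigenvalue is 0: sigma(N) = {0}. For the operator norm, N e_i = 9e_{i+1} for i = 1, ..., 2 and N e_3 = 0, so the singular values of N are 9 (with multiplicity 2) and 0; hence ||N|| = 9. The spectral radius r(N) = max|lambda| = 0. Note ||N|| > r(N) — characteristic of non-normal nilpotent operators. Indeed N^3 = 0.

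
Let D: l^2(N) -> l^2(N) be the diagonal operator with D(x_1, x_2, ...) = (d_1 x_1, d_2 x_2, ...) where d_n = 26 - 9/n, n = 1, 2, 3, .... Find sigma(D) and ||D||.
sigma(D) = {26 - 9/n : n ≥ 1} ∪ {26}; ||D|| = 26

A bounded diagonal operator on l^2 with diagonal entries d_n has spectrum equal to the closure of {d_n : n ≥ 1}: every d_n is an eigenvalue (with eigenvector e_n), so {d_n} ⊂ sigma(D); the spectrum is closed, so its closure is too; and for lambda not in the closure, (D - lambda I) has bounded inverse (the diagonal entries 1/(d_n - lambda) are bounded). For our sequence d_n = 26 - 9/n, n = 1, 2, 3, ...:
  - {d_n} = {26 - 9/n : n ≥ 1}; the only limit point is 26
  - closure = {26 - 9/n : n ≥ 1} ∪ {26}
For the norm: a diagonal operator has ||D|| = sup_n |d_n|. Here d_n = 26 - 9/n increases monotonically from d_1 = 17 toward 26, with all terms in [17, 26); so sup_n |d_n| = 26 (the supremum is the limit, not attained). So ||D|| = 26.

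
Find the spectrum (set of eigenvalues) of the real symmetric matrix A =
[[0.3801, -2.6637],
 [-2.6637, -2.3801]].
sigma(A) ≈ {-4, 2}

A is real symmetric, so its spectrum consists of real eigenvalues. Expanding the characteristic polynomial of the displayed matrix gives
  det(λ I - A) = p(λ) = λ^2 + (2)λ + (-8).
Solving p(λ) = 0 yields eigenvalues ≈ -4, 2. (A is shown rounded to 4 decimals, so these recover the underlying integer eigenvalues to within that precision.)
Verification: the trace of A = -2 equals the sum of eigenvalues -2, and det(A) ≈ -8.0000 matches the eigenvalue product -8.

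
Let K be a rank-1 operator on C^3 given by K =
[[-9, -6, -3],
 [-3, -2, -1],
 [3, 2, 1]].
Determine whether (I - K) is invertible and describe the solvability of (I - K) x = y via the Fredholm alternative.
(I - K) is invertible (det(I - K) = 11 ≠ 0), so for every y in C^3 the equation (I - K) x = y has a unique solution.

K has rank 1, so it is an outer product K = u v^T: every row of K is a multiple of one row vector. Reading off the entries, u = (3, 1, -1) and v = (-3, -2, -1) (row i of K equals u_i·v^T). A rank-one matrix u v^T satisfies K u = u (v·u) and kills the (2)-dimensional subspace v^⊥, so its characteristic polynomial is lambda^2 (lambda - v·u) with v·u = tr K = -10. Hence the eigenvalues of I - K are 1 (multiplicity 2) and 1 - (-10) = 11, so det(I - K) = 11. (Direct check: I - K =
[[10, 6, 3],
 [3, 3, 1],
 [-3, -2, 0]]
has determinant 11.) The finite-dimensional Fredholm alternative says: either (I - K) is invertible, or ker(I - K) ≠ {0} and then range(I - K) = ker((I - K)^*)^⊥, with dim ker(I - K) = dim ker((I - K)^*). Since det(I - K) ≠ 0, 1 is not an eigenvalue of K and ker(I - K) = {0}, so we are in the first case: for every y there is a unique x = (I - K)^(-1) y. Explicitly, by the Sherman–Morrison formula, (I - u v^T)^(-1) = I + u v^T/(1 - v·u), i.e. (I - K)^(-1) = I + K/(11).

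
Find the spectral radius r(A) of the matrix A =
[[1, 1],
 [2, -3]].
r(A) = (2 + sqrt(24))/2 ≈ 3.4495

The eigenvalues of A are the roots of its characteristic polynomial. With M = A (coefficients from the trace and determinant):
  p(λ) = det(λ I - M) = λ^2 + 2λ - 5.
For λ^2 + 2λ - 5 the discriminant is 24. It is nonnegative but not a perfect square, so the roots are real and irrational: λ = (-2 ± sqrt(24))/2 ≈ 1.4495, -3.4495.
Thus the eigenvalues (to 4 decimals) are 1.4495 (modulus 1.4495); -3.4495 (modulus 3.4495). The spectral radius is the largest modulus: r(A) = (2 + sqrt(24))/2 ≈ 3.4495. (Cross-check: r(A) ≤ ||A||_2 ≈ 3.618; equality holds whenever A is normal, though it can also hold for some non-normal A.)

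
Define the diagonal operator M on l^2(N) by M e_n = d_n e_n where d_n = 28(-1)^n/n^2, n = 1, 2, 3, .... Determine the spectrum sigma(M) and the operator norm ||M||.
sigma(M) = {28(-1)^n/n^2 : n ≥ 1} ∪ {0}; ||M|| = 28

A bounded diagonal operator on l^2 with diagonal entries d_n has spectrum equal to the closure of {d_n : n ≥ 1}: every d_n is an eigenvalue (with eigenvector e_n), so {d_n} ⊂ sigma(M); the spectrum is closed, so its closure is too; and for lambda not in the closure, (M - lambda I) has bounded inverse (the diagonal entries 1/(d_n - lambda) are bounded). For our sequence d_n = 28(-1)^n/n^2, n = 1, 2, 3, ...:
  - {d_n} = {28(-1)^n/n^2 : n ≥ 1}; the only limit point is 0
  - closure = {28(-1)^n/n^2 : n ≥ 1} ∪ {0}
For the norm: a diagonal operator has ||M|| = sup_n |d_n|. Here |d_n| = 28/n^2 is decreasing, so sup_n |d_n| = |d_1| = 28. So ||M|| = 28.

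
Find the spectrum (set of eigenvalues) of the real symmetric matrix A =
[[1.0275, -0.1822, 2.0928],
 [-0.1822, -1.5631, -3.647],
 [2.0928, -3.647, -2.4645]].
sigma(A) ≈ {-6, 0, 3}

A is real symmetric, so its spectrum consists of real eigenvalues. Expanding the characteristic polynomial of the displayed matrix gives
  det(λ I - A) = p(λ) = λ^3 + (3)λ^2 + (-18)λ + (0).
Solving p(λ) = 0 yields eigenvalues ≈ -6, 0, 3. (A is shown rounded to 4 decimals, so these recover the underlying integer eigenvalues to within that precision.)
Verification: the trace of A = -3 equals the sum of eigenvalues -3, and det(A) ≈ 0.0010 matches the eigenvalue product 0.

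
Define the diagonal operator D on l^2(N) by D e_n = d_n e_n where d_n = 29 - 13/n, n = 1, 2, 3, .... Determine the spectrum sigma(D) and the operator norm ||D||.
sigma(D) = {29 - 13/n : n ≥ 1} ∪ {29}; ||D|| = 29

A bounded diagonal operator on l^2 with diagonal entries d_n has spectrum equal to the closure of {d_n : n ≥ 1}: every d_n is an eigenvalue (with eigenvector e_n), so {d_n} ⊂ sigma(D); the spectrum is closed, so its closure is too; and for lambda not in the closure, (D - lambda I) has bounded inverse (the diagonal entries 1/(d_n - lambda) are bounded). For our sequence d_n = 29 - 13/n, n = 1, 2, 3, ...:
  - {d_n} = {29 - 13/n : n ≥ 1}; the only limit point is 29
  - closure = {29 - 13/n : n ≥ 1} ∪ {29}
For the norm: a diagonal operator has ||D|| = sup_n |d_n|. Here d_n = 29 - 13/n increases monotonically from d_1 = 16 toward 29, with all terms in [16, 29); so sup_n |d_n| = 29 (the supremum is the limit, not attained). So ||D|| = 29.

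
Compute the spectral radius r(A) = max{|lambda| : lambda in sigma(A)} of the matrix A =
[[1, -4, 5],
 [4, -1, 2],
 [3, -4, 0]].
r(A) ≈ 4.6693

The eigenvalues of A are the roots of its characteristic polynomial. With M = A (coefficients from the trace, the sum of principal 2x2 minors, and det A):
  p(λ) = det(λ I - M) = λ^3 + 8λ + 81.
No integer candidate from the rational root theorem (±divisors of 81) is a root, so the roots are irrational. The cubic discriminant is Δ = -179195 < 0, so there is one real root and a complex-conjugate pair. p(-4) = -15 and p(-3) = 30 have opposite signs, so a root lies in (-4, -3); Newton's method refines it to λ ≈ -3.7152. Dividing out (λ - (-3.7152)) leaves approximately λ^2 - 3.7152λ + 21.8025. For λ^2 - 3.7152λ + 21.8025 the discriminant is -73.4075. It is negative, so the remaining roots are the complex-conjugate pair λ ≈ 1.8576 ± 4.2839i. Their product equals the constant term, so |λ|^2 ≈ 21.8025 and |λ| ≈ 4.6693.
Thus the eigenvalues (to 4 decimals) are -3.7152 (modulus 3.7152); 1.8576 ± 4.2839i (modulus 4.6693). The spectral radius is the largest modulus: r(A) ≈ 4.6693. (Cross-check: r(A) ≤ ||A||_2 ≈ 8.171; equality holds whenever A is normal, though it can also hold for some non-normal A.)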